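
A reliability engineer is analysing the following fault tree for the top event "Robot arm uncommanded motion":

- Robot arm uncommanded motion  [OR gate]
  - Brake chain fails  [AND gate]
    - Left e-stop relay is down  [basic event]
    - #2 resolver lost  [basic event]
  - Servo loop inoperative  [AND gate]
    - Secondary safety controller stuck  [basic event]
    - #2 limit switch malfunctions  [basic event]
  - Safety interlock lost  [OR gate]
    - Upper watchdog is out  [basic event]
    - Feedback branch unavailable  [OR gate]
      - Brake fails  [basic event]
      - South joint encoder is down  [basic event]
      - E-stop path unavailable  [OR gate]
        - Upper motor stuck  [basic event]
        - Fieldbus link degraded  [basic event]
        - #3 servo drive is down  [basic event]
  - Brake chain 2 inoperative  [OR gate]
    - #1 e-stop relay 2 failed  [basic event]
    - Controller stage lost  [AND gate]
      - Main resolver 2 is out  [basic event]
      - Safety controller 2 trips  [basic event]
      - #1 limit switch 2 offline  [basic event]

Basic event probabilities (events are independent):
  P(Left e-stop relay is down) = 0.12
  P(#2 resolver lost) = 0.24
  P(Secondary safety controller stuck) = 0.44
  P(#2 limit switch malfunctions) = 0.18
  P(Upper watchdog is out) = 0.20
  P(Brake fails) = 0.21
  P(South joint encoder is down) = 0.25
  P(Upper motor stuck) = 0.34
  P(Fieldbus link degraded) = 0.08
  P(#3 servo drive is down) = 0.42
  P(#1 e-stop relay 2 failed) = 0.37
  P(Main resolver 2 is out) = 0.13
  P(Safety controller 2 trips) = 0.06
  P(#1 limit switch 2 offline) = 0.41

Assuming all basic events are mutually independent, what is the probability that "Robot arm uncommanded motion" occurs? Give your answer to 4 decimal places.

0.9063

P(Brake chain fails) [AND] = 0.12 × 0.24 = 0.028800
P(Servo loop inoperative) [AND] = 0.44 × 0.18 = 0.079200
P(E-stop path unavailable) [OR] = 1 − (1−0.34) × (1−0.08) × (1−0.42) = 0.647824
P(Feedback branch unavailable) [OR] = 1 − (1−0.21) × (1−0.25) × (1−0.647824) = 0.791336
P(Safety interlock lost) [OR] = 1 − (1−0.20) × (1−0.791336) = 0.833069
P(Controller stage lost) [AND] = 0.13 × 0.06 × 0.41 = 0.003198
P(Brake chain 2 inoperative) [OR] = 1 − (1−0.37) × (1−0.003198) = 0.372015
P(Robot arm uncommanded motion) [OR] = 1 − (1−0.028800) × (1−0.079200) × (1−0.833069) × (1−0.372015) = 0.906252
Rounded to 4 decimal places: P(Robot arm uncommanded motion) ≈ 0.9063.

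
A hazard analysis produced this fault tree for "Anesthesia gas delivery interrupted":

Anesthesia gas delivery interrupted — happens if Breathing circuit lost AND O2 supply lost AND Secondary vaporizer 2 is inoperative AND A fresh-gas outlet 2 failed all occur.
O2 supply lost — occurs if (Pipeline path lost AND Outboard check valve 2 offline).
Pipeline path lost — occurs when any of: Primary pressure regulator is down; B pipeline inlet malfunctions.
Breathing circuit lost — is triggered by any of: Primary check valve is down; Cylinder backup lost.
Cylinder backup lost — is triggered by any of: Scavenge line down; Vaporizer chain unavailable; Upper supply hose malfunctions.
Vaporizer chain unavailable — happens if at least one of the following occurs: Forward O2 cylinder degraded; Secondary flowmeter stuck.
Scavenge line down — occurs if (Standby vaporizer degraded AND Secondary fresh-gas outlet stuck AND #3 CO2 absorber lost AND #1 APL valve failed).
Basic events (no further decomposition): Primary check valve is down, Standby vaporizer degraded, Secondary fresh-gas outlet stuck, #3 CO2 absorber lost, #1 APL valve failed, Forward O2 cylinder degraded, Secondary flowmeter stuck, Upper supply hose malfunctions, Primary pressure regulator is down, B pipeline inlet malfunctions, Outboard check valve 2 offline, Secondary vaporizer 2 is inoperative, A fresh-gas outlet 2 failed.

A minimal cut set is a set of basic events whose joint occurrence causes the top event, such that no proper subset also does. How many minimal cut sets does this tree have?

10

Scavenge line down [AND]: one cut set from each child combined → 1 × 1 × 1 × 1 = 1 cut set(s).
Vaporizer chain unavailable [OR]: union of children's cut sets → 2 cut set(s).
Cylinder backup lost [OR]: union of children's cut sets → 4 cut set(s).
Breathing circuit lost [OR]: union of children's cut sets → 5 cut set(s).
Pipeline path lost [OR]: union of children's cut sets → 2 cut set(s).
O2 supply lost [AND]: one cut set from each child combined → 2 × 1 = 2 cut set(s).
Anesthesia gas delivery interrupted [AND]: one cut set from each child combined → 5 × 2 × 1 × 1 = 10 cut set(s).
Minimal cut sets: {A fresh-gas outlet 2 failed, Outboard check valve 2 offline, Primary check valve is down, Primary pressure regulator is down, Secondary vaporizer 2 is inoperative}; {A fresh-gas outlet 2 failed, B pipeline inlet malfunctions, Outboard check valve 2 offline, Primary check valve is down, Secondary vaporizer 2 is inoperative}; {#1 APL valve failed, #3 CO2 absorber lost, A fresh-gas outlet 2 failed, Outboard check valve 2 offline, Primary pressure regulator is down, Secondary fresh-gas outlet stuck, Secondary vaporizer 2 is inoperative, Standby vaporizer degraded}; {#1 APL valve failed, #3 CO2 absorber lost, A fresh-gas outlet 2 failed, B pipeline inlet malfunctions, Outboard check valve 2 offline, Secondary fresh-gas outlet stuck, Secondary vaporizer 2 is inoperative, Standby vaporizer degraded}; {A fresh-gas outlet 2 failed, Forward O2 cylinder degraded, Outboard check valve 2 offline, Primary pressure regulator is down, Secondary vaporizer 2 is inoperative}; {A fresh-gas outlet 2 failed, B pipeline inlet malfunctions, Forward O2 cylinder degraded, Outboard check valve 2 offline, Secondary vaporizer 2 is inoperative}; {A fresh-gas outlet 2 failed, Outboard check valve 2 offline, Primary pressure regulator is down, Secondary flowmeter stuck, Secondary vaporizer 2 is inoperative}; {A fresh-gas outlet 2 failed, B pipeline inlet malfunctions, Outboard check valve 2 offline, Secondary flowmeter stuck, Secondary vaporizer 2 is inoperative}; {A fresh-gas outlet 2 failed, Outboard check valve 2 offline, Primary pressure regulator is down, Secondary vaporizer 2 is inoperative, Upper supply hose malfunctions}; {A fresh-gas outlet 2 failed, B pipeline inlet malfunctions, Outboard check valve 2 offline, Secondary vaporizer 2 is inoperative, Upper supply hose malfunctions}.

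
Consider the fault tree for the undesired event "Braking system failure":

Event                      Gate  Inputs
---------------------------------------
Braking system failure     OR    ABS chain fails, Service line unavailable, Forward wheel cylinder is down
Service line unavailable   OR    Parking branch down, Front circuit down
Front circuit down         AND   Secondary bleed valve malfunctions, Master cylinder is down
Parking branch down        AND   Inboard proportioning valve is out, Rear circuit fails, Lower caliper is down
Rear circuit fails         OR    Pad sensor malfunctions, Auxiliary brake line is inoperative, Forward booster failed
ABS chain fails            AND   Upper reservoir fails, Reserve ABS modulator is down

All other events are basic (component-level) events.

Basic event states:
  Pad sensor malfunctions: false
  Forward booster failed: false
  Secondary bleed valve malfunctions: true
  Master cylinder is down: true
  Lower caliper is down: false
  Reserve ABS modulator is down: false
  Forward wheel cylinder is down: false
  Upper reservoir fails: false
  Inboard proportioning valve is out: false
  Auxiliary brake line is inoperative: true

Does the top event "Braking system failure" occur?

Yes

ABS chain fails [AND]: Upper reservoir fails=not, Reserve ABS modulator is down=not → not all inputs occur → does not occur.
Rear circuit fails [OR]: Pad sensor malfunctions=not, Auxiliary brake line is inoperative=occurs, Forward booster failed=not → at least one input occurs → occurs.
Parking branch down [AND]: Inboard proportioning valve is out=not, Rear circuit fails=occurs, Lower caliper is down=not → not all inputs occur → does not occur.
Front circuit down [AND]: Secondary bleed valve malfunctions=occurs, Master cylinder is down=occurs → all inputs occur → occurs.
Service line unavailable [OR]: Parking branch down=not, Front circuit down=occurs → at least one input occurs → occurs.
Braking system failure [OR]: ABS chain fails=not, Service line unavailable=occurs, Forward wheel cylinder is down=not → at least one input occurs → occurs.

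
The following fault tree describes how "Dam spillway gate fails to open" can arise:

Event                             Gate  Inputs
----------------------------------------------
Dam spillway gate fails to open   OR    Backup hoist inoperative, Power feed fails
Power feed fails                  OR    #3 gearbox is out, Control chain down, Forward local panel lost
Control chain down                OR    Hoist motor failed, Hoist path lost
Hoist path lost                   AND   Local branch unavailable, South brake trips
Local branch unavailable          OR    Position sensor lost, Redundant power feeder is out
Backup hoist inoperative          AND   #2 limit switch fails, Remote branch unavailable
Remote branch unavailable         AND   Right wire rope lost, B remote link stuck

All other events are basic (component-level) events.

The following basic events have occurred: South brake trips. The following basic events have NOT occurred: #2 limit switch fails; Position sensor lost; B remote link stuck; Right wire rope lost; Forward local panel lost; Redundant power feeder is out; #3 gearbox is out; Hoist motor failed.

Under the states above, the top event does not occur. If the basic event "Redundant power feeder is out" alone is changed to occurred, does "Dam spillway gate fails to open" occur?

Yes

Counterfactual: set "Redundant power feeder is out" to occurred.
Remote branch unavailable [AND]: Right wire rope lost=not, B remote link stuck=not → not all inputs occur → does not occur.
Backup hoist inoperative [AND]: #2 limit switch fails=not, Remote branch unavailable=not → not all inputs occur → does not occur.
Local branch unavailable [OR]: Position sensor lost=not, Redundant power feeder is out=occurs → at least one input occurs → occurs.
Hoist path lost [AND]: Local branch unavailable=occurs, South brake trips=occurs → all inputs occur → occurs.
Control chain down [OR]: Hoist motor failed=not, Hoist path lost=occurs → at least one input occurs → occurs.
Power feed fails [OR]: #3 gearbox is out=not, Control chain down=occurs, Forward local panel lost=not → at least one input occurs → occurs.
Dam spillway gate fails to open [OR]: Backup hoist inoperative=not, Power feed fails=occurs → at least one input occurs → occurs.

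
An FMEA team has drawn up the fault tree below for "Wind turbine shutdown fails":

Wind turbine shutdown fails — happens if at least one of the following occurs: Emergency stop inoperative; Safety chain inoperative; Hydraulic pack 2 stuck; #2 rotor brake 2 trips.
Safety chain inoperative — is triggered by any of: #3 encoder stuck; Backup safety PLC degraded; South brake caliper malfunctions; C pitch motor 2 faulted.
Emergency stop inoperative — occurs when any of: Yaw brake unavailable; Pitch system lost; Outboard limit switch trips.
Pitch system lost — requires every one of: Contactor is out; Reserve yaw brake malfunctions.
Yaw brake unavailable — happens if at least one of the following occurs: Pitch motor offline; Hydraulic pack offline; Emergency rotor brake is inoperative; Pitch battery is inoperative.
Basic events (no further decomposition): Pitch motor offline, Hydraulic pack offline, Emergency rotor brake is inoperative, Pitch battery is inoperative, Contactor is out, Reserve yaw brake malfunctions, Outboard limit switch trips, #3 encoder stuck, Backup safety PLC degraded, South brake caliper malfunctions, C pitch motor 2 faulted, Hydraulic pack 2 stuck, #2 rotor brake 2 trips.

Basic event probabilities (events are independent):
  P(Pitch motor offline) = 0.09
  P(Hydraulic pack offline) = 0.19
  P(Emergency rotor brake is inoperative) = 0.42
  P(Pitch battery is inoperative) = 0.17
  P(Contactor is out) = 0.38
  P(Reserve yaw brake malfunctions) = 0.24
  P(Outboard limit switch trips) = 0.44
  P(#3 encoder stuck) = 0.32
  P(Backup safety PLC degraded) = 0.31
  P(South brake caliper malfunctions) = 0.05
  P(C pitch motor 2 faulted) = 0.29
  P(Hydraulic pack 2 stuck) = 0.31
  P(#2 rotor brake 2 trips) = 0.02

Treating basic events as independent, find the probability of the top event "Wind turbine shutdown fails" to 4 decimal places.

P(Yaw brake unavailable) [OR] = 1 − (1−0.09) × (1−0.19) × (1−0.42) × (1−0.17) = 0.645160
P(Pitch system lost) [AND] = 0.38 × 0.24 = 0.091200
P(Emergency stop inoperative) [OR] = 1 − (1−0.645160) × (1−0.091200) × (1−0.44) = 0.819412
P(Safety chain inoperative) [OR] = 1 − (1−0.32) × (1−0.31) × (1−0.05) × (1−0.29) = 0.683525
P(Wind turbine shutdown fails) [OR] = 1 − (1−0.819412) × (1−0.683525) × (1−0.31) × (1−0.02) = 0.961354
Rounded to 4 decimal places: P(Wind turbine shutdown fails) ≈ 0.9614.

0.9614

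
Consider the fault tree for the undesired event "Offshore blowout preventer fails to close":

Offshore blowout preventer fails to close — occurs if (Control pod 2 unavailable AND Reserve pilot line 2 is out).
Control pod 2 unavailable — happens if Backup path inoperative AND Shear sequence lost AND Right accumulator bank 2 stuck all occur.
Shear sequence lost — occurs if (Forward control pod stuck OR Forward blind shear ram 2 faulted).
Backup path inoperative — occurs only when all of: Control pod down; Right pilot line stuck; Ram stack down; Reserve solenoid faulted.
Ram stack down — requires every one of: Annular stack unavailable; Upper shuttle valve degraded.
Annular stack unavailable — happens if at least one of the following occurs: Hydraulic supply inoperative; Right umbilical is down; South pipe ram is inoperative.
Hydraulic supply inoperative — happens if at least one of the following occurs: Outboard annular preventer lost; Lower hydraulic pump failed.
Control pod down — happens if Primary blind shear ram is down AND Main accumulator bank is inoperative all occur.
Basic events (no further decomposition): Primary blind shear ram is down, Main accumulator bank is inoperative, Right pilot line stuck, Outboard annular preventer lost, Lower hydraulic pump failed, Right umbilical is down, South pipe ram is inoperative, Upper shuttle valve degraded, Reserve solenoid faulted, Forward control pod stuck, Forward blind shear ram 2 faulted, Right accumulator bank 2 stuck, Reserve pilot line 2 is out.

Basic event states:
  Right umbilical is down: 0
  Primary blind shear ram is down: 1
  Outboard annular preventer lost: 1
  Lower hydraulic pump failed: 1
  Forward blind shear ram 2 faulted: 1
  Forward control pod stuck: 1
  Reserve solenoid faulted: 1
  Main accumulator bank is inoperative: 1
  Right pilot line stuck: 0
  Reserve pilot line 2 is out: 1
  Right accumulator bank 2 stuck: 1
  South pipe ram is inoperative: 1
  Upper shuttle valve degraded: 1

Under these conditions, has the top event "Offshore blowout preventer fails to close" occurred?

No

Control pod down [AND]: Primary blind shear ram is down=occurs, Main accumulator bank is inoperative=occurs → all inputs occur → occurs.
Hydraulic supply inoperative [OR]: Outboard annular preventer lost=occurs, Lower hydraulic pump failed=occurs → at least one input occurs → occurs.
Annular stack unavailable [OR]: Hydraulic supply inoperative=occurs, Right umbilical is down=not, South pipe ram is inoperative=occurs → at least one input occurs → occurs.
Ram stack down [AND]: Annular stack unavailable=occurs, Upper shuttle valve degraded=occurs → all inputs occur → occurs.
Backup path inoperative [AND]: Control pod down=occurs, Right pilot line stuck=not, Ram stack down=occurs, Reserve solenoid faulted=occurs → not all inputs occur → does not occur.
Shear sequence lost [OR]: Forward control pod stuck=occurs, Forward blind shear ram 2 faulted=occurs → at least one input occurs → occurs.
Control pod 2 unavailable [AND]: Backup path inoperative=not, Shear sequence lost=occurs, Right accumulator bank 2 stuck=occurs → not all inputs occur → does not occur.
Offshore blowout preventer fails to close [AND]: Control pod 2 unavailable=not, Reserve pilot line 2 is out=occurs → not all inputs occur → does not occur.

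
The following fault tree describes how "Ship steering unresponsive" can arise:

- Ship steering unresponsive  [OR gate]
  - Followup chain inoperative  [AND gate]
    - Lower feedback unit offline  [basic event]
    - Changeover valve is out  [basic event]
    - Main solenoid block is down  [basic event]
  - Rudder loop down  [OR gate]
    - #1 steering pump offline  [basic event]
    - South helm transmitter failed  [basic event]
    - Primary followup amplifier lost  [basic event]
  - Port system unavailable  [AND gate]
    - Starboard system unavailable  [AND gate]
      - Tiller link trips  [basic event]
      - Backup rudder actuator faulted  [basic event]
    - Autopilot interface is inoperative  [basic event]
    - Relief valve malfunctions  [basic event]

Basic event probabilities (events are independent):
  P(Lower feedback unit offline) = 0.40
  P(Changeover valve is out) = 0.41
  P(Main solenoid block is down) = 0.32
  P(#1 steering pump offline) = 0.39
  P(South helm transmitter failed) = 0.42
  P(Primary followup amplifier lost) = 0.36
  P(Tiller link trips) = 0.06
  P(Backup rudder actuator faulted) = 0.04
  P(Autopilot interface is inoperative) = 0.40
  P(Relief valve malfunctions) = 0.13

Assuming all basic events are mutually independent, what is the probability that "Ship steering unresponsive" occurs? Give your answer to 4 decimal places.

0.7855

P(Followup chain inoperative) [AND] = 0.40 × 0.41 × 0.32 = 0.052480
P(Rudder loop down) [OR] = 1 − (1−0.39) × (1−0.42) × (1−0.36) = 0.773568
P(Starboard system unavailable) [AND] = 0.06 × 0.04 = 0.002400
P(Port system unavailable) [AND] = 0.002400 × 0.40 × 0.13 = 0.000125
P(Ship steering unresponsive) [OR] = 1 − (1−0.052480) × (1−0.773568) × (1−0.000125) = 0.785478
Rounded to 4 decimal places: P(Ship steering unresponsive) ≈ 0.7855.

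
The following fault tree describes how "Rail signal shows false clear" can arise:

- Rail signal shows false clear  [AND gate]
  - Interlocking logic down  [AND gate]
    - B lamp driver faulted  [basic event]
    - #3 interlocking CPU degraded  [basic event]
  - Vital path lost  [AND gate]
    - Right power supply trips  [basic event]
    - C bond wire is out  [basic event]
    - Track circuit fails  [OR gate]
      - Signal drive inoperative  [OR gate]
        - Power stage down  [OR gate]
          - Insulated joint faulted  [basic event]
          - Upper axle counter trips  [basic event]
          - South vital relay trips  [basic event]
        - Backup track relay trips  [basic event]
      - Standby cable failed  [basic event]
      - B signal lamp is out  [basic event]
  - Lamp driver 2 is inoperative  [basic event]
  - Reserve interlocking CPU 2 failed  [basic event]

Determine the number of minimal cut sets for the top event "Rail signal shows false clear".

Interlocking logic down [AND]: one cut set from each child combined → 1 × 1 = 1 cut set(s).
Power stage down [OR]: union of children's cut sets → 3 cut set(s).
Signal drive inoperative [OR]: union of children's cut sets → 4 cut set(s).
Track circuit fails [OR]: union of children's cut sets → 6 cut set(s).
Vital path lost [AND]: one cut set from each child combined → 1 × 1 × 6 = 6 cut set(s).
Rail signal shows false clear [AND]: one cut set from each child combined → 1 × 6 × 1 × 1 = 6 cut set(s).
Minimal cut sets: {#3 interlocking CPU degraded, B lamp driver faulted, C bond wire is out, Insulated joint faulted, Lamp driver 2 is inoperative, Reserve interlocking CPU 2 failed, Right power supply trips}; {#3 interlocking CPU degraded, B lamp driver faulted, C bond wire is out, Lamp driver 2 is inoperative, Reserve interlocking CPU 2 failed, Right power supply trips, Upper axle counter trips}; {#3 interlocking CPU degraded, B lamp driver faulted, C bond wire is out, Lamp driver 2 is inoperative, Reserve interlocking CPU 2 failed, Right power supply trips, South vital relay trips}; {#3 interlocking CPU degraded, B lamp driver faulted, Backup track relay trips, C bond wire is out, Lamp driver 2 is inoperative, Reserve interlocking CPU 2 failed, Right power supply trips}; {#3 interlocking CPU degraded, B lamp driver faulted, C bond wire is out, Lamp driver 2 is inoperative, Reserve interlocking CPU 2 failed, Right power supply trips, Standby cable failed}; {#3 interlocking CPU degraded, B lamp driver faulted, B signal lamp is out, C bond wire is out, Lamp driver 2 is inoperative, Reserve interlocking CPU 2 failed, Right power supply trips}.

6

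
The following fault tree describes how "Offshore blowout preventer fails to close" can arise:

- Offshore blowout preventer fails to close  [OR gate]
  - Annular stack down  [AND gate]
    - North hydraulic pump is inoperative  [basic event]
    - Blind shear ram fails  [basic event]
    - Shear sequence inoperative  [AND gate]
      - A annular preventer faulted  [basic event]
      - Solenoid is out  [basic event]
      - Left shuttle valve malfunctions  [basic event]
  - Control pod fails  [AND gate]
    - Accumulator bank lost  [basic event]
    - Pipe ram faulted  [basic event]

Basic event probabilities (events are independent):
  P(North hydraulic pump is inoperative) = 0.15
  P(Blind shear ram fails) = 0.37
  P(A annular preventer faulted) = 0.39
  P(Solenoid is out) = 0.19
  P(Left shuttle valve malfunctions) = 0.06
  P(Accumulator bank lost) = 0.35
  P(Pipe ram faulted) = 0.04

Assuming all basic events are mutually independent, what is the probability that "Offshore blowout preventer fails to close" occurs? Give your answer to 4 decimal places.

0.0142

P(Shear sequence inoperative) [AND] = 0.39 × 0.19 × 0.06 = 0.004446
P(Annular stack down) [AND] = 0.15 × 0.37 × 0.004446 = 0.000247
P(Control pod fails) [AND] = 0.35 × 0.04 = 0.014000
P(Offshore blowout preventer fails to close) [OR] = 1 − (1−0.000247) × (1−0.014000) = 0.014244
Rounded to 4 decimal places: P(Offshore blowout preventer fails to close) ≈ 0.0142.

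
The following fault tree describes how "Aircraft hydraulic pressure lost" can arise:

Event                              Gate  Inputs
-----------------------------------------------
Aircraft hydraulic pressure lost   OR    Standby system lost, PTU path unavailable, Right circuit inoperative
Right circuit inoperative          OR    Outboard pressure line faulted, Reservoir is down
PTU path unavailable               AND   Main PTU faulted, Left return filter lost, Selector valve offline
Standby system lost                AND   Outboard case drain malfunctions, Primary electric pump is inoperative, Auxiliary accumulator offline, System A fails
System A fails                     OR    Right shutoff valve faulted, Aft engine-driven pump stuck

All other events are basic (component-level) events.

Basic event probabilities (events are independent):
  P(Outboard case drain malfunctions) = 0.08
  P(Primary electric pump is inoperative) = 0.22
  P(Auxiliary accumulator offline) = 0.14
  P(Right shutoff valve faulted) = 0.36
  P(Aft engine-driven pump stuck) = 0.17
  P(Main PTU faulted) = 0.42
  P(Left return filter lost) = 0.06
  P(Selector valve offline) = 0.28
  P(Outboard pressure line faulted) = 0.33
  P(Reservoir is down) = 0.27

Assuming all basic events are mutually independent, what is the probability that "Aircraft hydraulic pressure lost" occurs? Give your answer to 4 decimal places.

0.5149

P(System A fails) [OR] = 1 − (1−0.36) × (1−0.17) = 0.468800
P(Standby system lost) [AND] = 0.08 × 0.22 × 0.14 × 0.468800 = 0.001155
P(PTU path unavailable) [AND] = 0.42 × 0.06 × 0.28 = 0.007056
P(Right circuit inoperative) [OR] = 1 − (1−0.33) × (1−0.27) = 0.510900
P(Aircraft hydraulic pressure lost) [OR] = 1 − (1−0.001155) × (1−0.007056) × (1−0.510900) = 0.514912
Rounded to 4 decimal places: P(Aircraft hydraulic pressure lost) ≈ 0.5149.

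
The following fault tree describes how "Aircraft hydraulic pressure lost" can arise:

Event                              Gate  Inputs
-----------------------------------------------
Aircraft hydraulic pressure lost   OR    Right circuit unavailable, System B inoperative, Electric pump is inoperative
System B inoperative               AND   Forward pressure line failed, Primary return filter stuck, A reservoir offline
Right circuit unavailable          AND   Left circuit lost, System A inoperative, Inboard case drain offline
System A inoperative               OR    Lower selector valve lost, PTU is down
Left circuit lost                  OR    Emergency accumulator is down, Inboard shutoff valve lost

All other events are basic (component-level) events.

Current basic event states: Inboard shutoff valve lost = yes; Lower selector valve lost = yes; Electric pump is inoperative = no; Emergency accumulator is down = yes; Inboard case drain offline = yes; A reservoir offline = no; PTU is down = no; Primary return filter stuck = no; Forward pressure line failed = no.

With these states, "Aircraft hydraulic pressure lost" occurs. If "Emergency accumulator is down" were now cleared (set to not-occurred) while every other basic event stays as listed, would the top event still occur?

Counterfactual: set "Emergency accumulator is down" to not occurred.
Left circuit lost [OR]: Emergency accumulator is down=not, Inboard shutoff valve lost=occurs → at least one input occurs → occurs.
System A inoperative [OR]: Lower selector valve lost=occurs, PTU is down=not → at least one input occurs → occurs.
Right circuit unavailable [AND]: Left circuit lost=occurs, System A inoperative=occurs, Inboard case drain offline=occurs → all inputs occur → occurs.
System B inoperative [AND]: Forward pressure line failed=not, Primary return filter stuck=not, A reservoir offline=not → not all inputs occur → does not occur.
Aircraft hydraulic pressure lost [OR]: Right circuit unavailable=occurs, System B inoperative=not, Electric pump is inoperative=not → at least one input occurs → occurs.

Yes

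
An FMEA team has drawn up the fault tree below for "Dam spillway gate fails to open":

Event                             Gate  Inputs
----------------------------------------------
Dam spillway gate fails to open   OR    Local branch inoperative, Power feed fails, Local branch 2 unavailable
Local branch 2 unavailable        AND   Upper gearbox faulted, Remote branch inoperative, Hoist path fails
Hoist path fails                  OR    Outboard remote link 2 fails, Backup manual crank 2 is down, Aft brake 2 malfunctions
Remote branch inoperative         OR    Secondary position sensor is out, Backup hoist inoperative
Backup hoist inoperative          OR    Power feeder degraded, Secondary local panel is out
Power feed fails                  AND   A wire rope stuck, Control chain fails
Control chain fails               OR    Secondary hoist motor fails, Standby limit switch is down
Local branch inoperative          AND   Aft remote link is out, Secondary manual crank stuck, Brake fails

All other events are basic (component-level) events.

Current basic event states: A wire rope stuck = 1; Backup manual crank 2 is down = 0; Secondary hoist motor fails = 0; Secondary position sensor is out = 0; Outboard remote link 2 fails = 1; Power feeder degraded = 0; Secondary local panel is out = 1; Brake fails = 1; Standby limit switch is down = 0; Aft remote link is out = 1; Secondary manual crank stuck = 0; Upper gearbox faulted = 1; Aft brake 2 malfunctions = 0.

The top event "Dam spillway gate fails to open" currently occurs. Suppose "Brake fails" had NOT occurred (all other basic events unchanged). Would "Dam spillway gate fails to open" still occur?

Yes

Counterfactual: set "Brake fails" to not occurred.
Local branch inoperative [AND]: Aft remote link is out=occurs, Secondary manual crank stuck=not, Brake fails=not → not all inputs occur → does not occur.
Control chain fails [OR]: Secondary hoist motor fails=not, Standby limit switch is down=not → no input occurs → does not occur.
Power feed fails [AND]: A wire rope stuck=occurs, Control chain fails=not → not all inputs occur → does not occur.
Backup hoist inoperative [OR]: Power feeder degraded=not, Secondary local panel is out=occurs → at least one input occurs → occurs.
Remote branch inoperative [OR]: Secondary position sensor is out=not, Backup hoist inoperative=occurs → at least one input occurs → occurs.
Hoist path fails [OR]: Outboard remote link 2 fails=occurs, Backup manual crank 2 is down=not, Aft brake 2 malfunctions=not → at least one input occurs → occurs.
Local branch 2 unavailable [AND]: Upper gearbox faulted=occurs, Remote branch inoperative=occurs, Hoist path fails=occurs → all inputs occur → occurs.
Dam spillway gate fails to open [OR]: Local branch inoperative=not, Power feed fails=not, Local branch 2 unavailable=occurs → at least one input occurs → occurs.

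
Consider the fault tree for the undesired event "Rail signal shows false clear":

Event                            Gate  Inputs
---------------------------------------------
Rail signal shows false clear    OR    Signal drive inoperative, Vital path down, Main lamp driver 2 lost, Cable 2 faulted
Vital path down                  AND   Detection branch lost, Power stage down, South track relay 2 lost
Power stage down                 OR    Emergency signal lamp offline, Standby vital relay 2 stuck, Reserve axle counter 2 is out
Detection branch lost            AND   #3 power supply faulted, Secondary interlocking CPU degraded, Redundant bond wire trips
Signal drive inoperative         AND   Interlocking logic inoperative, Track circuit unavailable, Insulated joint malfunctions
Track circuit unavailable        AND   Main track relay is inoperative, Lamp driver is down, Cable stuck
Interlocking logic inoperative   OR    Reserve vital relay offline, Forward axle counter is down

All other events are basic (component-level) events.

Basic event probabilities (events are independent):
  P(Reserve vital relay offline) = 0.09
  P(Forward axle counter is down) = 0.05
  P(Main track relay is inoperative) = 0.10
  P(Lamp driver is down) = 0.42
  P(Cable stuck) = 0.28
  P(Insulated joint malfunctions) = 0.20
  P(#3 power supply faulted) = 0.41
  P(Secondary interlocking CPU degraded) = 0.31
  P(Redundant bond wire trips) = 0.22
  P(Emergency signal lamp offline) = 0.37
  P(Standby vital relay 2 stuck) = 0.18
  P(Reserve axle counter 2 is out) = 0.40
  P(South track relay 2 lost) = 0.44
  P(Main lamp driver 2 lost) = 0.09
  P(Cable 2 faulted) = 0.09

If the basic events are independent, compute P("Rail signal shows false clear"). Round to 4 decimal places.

0.1792

P(Interlocking logic inoperative) [OR] = 1 − (1−0.09) × (1−0.05) = 0.135500
P(Track circuit unavailable) [AND] = 0.10 × 0.42 × 0.28 = 0.011760
P(Signal drive inoperative) [AND] = 0.135500 × 0.011760 × 0.20 = 0.000319
P(Detection branch lost) [AND] = 0.41 × 0.31 × 0.22 = 0.027962
P(Power stage down) [OR] = 1 − (1−0.37) × (1−0.18) × (1−0.40) = 0.690040
P(Vital path down) [AND] = 0.027962 × 0.690040 × 0.44 = 0.008490
P(Rail signal shows false clear) [OR] = 1 − (1−0.000319) × (1−0.008490) × (1−0.09) × (1−0.09) = 0.179192
Rounded to 4 decimal places: P(Rail signal shows false clear) ≈ 0.1792.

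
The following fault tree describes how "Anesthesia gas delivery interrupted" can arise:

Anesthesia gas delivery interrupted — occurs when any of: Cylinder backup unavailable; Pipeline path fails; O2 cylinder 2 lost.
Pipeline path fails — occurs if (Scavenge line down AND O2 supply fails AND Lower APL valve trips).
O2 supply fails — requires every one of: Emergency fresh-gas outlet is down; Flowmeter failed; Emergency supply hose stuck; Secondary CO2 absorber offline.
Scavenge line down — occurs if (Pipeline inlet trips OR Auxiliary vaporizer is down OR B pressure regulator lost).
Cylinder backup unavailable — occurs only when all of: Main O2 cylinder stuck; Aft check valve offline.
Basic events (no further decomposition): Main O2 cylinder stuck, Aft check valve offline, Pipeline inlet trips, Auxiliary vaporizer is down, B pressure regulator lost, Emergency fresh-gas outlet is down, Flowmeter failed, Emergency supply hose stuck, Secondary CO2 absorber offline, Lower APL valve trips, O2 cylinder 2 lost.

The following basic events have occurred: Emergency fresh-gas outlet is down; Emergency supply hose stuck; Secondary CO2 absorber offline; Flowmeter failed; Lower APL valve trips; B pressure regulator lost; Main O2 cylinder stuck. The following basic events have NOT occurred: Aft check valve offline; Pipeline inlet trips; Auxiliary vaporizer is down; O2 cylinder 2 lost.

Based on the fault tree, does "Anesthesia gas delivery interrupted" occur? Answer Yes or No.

Cylinder backup unavailable [AND]: Main O2 cylinder stuck=occurs, Aft check valve offline=not → not all inputs occur → does not occur.
Scavenge line down [OR]: Pipeline inlet trips=not, Auxiliary vaporizer is down=not, B pressure regulator lost=occurs → at least one input occurs → occurs.
O2 supply fails [AND]: Emergency fresh-gas outlet is down=occurs, Flowmeter failed=occurs, Emergency supply hose stuck=occurs, Secondary CO2 absorber offline=occurs → all inputs occur → occurs.
Pipeline path fails [AND]: Scavenge line down=occurs, O2 supply fails=occurs, Lower APL valve trips=occurs → all inputs occur → occurs.
Anesthesia gas delivery interrupted [OR]: Cylinder backup unavailable=not, Pipeline path fails=occurs, O2 cylinder 2 lost=not → at least one input occurs → occurs.

Yes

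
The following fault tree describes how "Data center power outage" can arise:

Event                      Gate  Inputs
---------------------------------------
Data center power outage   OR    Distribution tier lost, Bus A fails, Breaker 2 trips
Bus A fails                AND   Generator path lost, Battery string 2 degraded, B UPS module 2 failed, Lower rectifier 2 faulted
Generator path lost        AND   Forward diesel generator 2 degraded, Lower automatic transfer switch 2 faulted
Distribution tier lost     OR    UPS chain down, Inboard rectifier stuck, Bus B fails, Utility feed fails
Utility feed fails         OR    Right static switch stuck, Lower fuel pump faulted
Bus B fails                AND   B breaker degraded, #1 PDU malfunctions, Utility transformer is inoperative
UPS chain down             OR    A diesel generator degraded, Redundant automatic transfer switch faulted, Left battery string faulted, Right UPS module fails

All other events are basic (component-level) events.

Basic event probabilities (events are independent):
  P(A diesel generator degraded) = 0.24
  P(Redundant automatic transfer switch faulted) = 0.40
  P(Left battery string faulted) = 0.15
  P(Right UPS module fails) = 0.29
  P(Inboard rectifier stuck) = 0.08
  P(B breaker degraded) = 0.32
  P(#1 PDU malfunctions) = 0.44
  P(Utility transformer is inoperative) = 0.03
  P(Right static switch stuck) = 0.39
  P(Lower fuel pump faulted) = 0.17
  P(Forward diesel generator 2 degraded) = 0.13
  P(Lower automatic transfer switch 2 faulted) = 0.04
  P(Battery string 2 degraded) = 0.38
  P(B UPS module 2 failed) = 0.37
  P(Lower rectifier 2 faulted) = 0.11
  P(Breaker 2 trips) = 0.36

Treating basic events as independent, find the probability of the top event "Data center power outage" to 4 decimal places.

P(UPS chain down) [OR] = 1 − (1−0.24) × (1−0.40) × (1−0.15) × (1−0.29) = 0.724804
P(Bus B fails) [AND] = 0.32 × 0.44 × 0.03 = 0.004224
P(Utility feed fails) [OR] = 1 − (1−0.39) × (1−0.17) = 0.493700
P(Distribution tier lost) [OR] = 1 − (1−0.724804) × (1−0.08) × (1−0.004224) × (1−0.493700) = 0.872356
P(Generator path lost) [AND] = 0.13 × 0.04 = 0.005200
P(Bus A fails) [AND] = 0.005200 × 0.38 × 0.37 × 0.11 = 0.000080
P(Data center power outage) [OR] = 1 − (1−0.872356) × (1−0.000080) × (1−0.36) = 0.918314
Rounded to 4 decimal places: P(Data center power outage) ≈ 0.9183.

0.9183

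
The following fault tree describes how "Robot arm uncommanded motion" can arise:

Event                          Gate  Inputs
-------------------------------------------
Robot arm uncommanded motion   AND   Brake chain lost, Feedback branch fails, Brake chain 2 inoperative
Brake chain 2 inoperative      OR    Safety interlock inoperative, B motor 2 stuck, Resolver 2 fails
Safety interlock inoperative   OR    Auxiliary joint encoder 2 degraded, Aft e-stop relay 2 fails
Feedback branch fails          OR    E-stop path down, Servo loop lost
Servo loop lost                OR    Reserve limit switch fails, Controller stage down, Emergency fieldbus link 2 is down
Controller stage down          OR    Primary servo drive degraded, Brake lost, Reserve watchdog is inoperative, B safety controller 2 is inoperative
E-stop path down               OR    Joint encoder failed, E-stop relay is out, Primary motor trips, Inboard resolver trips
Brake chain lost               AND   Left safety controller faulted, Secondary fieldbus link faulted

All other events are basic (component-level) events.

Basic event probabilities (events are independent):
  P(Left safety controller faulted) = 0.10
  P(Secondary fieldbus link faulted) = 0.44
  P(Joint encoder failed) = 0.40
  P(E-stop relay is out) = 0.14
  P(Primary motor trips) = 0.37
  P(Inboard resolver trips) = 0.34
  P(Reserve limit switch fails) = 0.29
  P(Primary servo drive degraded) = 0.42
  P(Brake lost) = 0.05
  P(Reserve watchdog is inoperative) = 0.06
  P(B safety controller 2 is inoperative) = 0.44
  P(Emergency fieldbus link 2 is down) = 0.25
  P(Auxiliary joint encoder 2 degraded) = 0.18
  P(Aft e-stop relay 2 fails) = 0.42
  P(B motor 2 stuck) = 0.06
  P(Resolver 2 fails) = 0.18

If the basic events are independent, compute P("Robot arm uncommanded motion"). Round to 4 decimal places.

P(Brake chain lost) [AND] = 0.10 × 0.44 = 0.044000
P(E-stop path down) [OR] = 1 − (1−0.40) × (1−0.14) × (1−0.37) × (1−0.34) = 0.785447
P(Controller stage down) [OR] = 1 − (1−0.42) × (1−0.05) × (1−0.06) × (1−0.44) = 0.709954
P(Servo loop lost) [OR] = 1 − (1−0.29) × (1−0.709954) × (1−0.25) = 0.845551
P(Feedback branch fails) [OR] = 1 − (1−0.785447) × (1−0.845551) = 0.966863
P(Safety interlock inoperative) [OR] = 1 − (1−0.18) × (1−0.42) = 0.524400
P(Brake chain 2 inoperative) [OR] = 1 − (1−0.524400) × (1−0.06) × (1−0.18) = 0.633408
P(Robot arm uncommanded motion) [AND] = 0.044000 × 0.966863 × 0.633408 = 0.026946
Rounded to 4 decimal places: P(Robot arm uncommanded motion) ≈ 0.0269.

0.0269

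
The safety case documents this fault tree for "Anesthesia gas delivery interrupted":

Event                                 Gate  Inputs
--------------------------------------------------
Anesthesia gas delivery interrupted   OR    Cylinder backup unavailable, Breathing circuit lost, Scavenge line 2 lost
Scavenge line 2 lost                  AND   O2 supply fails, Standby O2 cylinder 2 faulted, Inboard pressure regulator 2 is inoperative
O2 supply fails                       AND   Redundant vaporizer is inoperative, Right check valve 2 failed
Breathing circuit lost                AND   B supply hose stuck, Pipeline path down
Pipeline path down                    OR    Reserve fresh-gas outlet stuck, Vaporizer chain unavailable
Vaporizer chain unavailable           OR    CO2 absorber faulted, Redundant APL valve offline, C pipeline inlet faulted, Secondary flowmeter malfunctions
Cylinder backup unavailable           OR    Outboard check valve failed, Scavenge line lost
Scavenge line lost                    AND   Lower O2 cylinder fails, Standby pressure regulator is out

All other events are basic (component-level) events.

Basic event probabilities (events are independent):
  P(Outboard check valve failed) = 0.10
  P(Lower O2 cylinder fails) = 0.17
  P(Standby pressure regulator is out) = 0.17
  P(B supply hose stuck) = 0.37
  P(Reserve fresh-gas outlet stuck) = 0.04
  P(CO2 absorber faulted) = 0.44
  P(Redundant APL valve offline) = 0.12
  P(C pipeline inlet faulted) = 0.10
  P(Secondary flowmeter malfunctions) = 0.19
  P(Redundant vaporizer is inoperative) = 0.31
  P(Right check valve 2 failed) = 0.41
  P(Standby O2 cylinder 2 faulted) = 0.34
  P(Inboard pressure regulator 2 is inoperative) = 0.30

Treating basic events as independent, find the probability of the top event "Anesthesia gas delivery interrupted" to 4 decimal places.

0.3464

P(Scavenge line lost) [AND] = 0.17 × 0.17 = 0.028900
P(Cylinder backup unavailable) [OR] = 1 − (1−0.10) × (1−0.028900) = 0.126010
P(Vaporizer chain unavailable) [OR] = 1 − (1−0.44) × (1−0.12) × (1−0.10) × (1−0.19) = 0.640749
P(Pipeline path down) [OR] = 1 − (1−0.04) × (1−0.640749) = 0.655119
P(Breathing circuit lost) [AND] = 0.37 × 0.655119 = 0.242394
P(O2 supply fails) [AND] = 0.31 × 0.41 = 0.127100
P(Scavenge line 2 lost) [AND] = 0.127100 × 0.34 × 0.30 = 0.012964
P(Anesthesia gas delivery interrupted) [OR] = 1 − (1−0.126010) × (1−0.242394) × (1−0.012964) = 0.346444
Rounded to 4 decimal places: P(Anesthesia gas delivery interrupted) ≈ 0.3464.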